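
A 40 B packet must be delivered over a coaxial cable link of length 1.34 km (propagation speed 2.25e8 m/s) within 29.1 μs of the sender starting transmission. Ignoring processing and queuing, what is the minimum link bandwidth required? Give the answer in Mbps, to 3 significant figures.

13.8 Mbps

L = 320 bits.
Propagation delay = 1340 / 225000000 = 5.95556 μs.
Transmission budget = 29.1 − 5.95556 = 23.1444 μs.
R ≥ L / t_tx = 320 bits / 2.31444e-05 s = 13.8 Mbps.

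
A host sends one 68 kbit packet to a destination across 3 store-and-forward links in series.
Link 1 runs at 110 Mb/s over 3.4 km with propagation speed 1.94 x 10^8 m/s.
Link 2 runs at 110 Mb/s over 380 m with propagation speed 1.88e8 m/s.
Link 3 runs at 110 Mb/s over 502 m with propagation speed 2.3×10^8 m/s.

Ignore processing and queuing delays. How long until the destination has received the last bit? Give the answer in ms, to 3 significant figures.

1.88 ms

L = 68000 bits.
Transmission delay per hop = L/R = 68000/110000000 = 0.618182 ms; 3 hops → 1.85455 ms.
Propagation delays (d/s per hop): 0.0175258, 0.00202128, 0.00218261 ms; sum = 0.0217297 ms.
End-to-end = 1.88 ms.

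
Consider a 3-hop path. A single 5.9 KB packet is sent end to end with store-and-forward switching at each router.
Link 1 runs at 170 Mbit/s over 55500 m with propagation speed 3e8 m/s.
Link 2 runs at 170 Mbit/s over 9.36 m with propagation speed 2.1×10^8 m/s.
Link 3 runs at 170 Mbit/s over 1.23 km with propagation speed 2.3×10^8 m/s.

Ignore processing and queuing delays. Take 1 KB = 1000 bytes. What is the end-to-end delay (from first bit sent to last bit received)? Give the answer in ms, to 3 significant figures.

L = 47200 bits.
Transmission delay per hop = L/R = 47200/170000000 = 0.277647 ms; 3 hops → 0.832941 ms.
Propagation delays (d/s per hop): 0.185, 4.45714e-05, 0.00534783 ms; sum = 0.190392 ms.
End-to-end = 1.02 ms.

1.02 ms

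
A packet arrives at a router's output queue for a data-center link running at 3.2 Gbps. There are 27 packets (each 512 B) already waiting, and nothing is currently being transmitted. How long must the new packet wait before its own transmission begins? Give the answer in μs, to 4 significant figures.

34.56 μs

Each queued packet: L/R = 4096/3200000000 = 1.28 μs.
27 queued → 34.56 μs.
Queuing delay = 34.56 μs.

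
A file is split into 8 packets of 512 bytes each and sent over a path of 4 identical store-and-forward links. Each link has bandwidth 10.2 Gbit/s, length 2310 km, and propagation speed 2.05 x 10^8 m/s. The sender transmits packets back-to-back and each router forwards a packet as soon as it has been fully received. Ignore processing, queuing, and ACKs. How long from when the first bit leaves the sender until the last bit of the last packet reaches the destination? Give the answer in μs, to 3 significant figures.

45100 μs

Per-hop transmission t_tx = L/R = 4096/10200000000 = 0.401569 μs.
Per-hop propagation t_prop = 2310000/2.05e+08 = 11268.3 μs.
Pipeline fill: first packet needs 4·t_tx to clear all hops; remaining 7 packets each add one t_tx.
Total = (4+8-1)·t_tx + 4·t_prop = 11·0.401569 + 4·11268.3 = 45100 μs.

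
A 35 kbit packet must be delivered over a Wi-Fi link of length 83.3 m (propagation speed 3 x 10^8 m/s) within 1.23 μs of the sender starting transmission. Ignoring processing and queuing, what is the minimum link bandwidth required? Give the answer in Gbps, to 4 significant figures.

36.75 Gbps

Propagation delay = 83.3 / 300000000 = 0.277667 μs.
Transmission budget = 1.23 − 0.277667 = 0.952333 μs.
R ≥ L / t_tx = 35000 bits / 9.52333e-07 s = 36.75 Gbps.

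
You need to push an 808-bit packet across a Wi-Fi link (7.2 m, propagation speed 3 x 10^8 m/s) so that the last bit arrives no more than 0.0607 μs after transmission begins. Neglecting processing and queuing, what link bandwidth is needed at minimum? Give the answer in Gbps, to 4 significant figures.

22.02 Gbps

Propagation delay = 7.2 / 300000000 = 0.024 μs.
Transmission budget = 0.0607 − 0.024 = 0.0367 μs.
R ≥ L / t_tx = 808 bits / 3.67e-08 s = 22.02 Gbps.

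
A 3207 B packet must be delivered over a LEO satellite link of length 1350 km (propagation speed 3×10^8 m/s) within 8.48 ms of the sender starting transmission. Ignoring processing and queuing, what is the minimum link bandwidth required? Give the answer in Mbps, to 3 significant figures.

L = 25656 bits.
Propagation delay = 1350000 / 300000000 = 4.5 ms.
Transmission budget = 8.48 − 4.5 = 3.98 ms.
R ≥ L / t_tx = 25656 bits / 0.00398 s = 6.45 Mbps.

6.45 Mbps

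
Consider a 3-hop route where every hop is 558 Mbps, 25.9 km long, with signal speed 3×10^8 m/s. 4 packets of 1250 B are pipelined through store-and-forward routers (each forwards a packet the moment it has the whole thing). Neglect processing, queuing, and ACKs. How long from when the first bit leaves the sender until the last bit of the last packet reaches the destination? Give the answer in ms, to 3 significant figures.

0.367 ms

Per-hop transmission t_tx = L/R = 10000/558000000 = 0.0179211 ms.
Per-hop propagation t_prop = 25900/300000000 = 0.0863333 ms.
Pipeline fill: first packet needs 3·t_tx to clear all hops; remaining 3 packets each add one t_tx.
Total = (3+4-1)·t_tx + 3·t_prop = 6·0.0179211 + 3·0.0863333 = 0.367 ms.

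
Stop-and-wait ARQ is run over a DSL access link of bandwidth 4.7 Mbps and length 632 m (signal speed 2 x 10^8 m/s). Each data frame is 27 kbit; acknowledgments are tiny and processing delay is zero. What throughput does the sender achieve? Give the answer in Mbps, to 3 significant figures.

t_tx = L/R = 27000/4700000 = 0.00574468 s.
t_prop = 632/200000000 = 3.16e-06 s; RTT = 6.32e-06 s.
Cycle = t_tx + RTT = 0.005751 s.
Throughput = L / cycle = 27000 / 0.005751 = 4.69 Mbps.

4.69 Mbps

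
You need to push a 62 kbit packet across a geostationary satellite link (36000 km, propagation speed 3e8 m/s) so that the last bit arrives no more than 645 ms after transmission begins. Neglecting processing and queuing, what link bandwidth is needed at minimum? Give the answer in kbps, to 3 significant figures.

118 kbps

Propagation delay = 36000000 / 300000000 = 120 ms.
Transmission budget = 645 − 120 = 525 ms.
R ≥ L / t_tx = 62000 bits / 0.525 s = 118 kbps.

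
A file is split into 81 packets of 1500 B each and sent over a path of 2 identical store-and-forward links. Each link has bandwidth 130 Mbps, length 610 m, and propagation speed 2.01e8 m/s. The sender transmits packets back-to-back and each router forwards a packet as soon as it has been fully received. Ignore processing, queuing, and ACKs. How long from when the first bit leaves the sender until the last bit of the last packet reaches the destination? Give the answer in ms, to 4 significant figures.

7.575 ms

Per-hop transmission t_tx = L/R = 12000/130000000 = 0.0923077 ms.
Per-hop propagation t_prop = 610/2.01e+08 = 0.00303483 ms.
Pipeline fill: first packet needs 2·t_tx to clear all hops; remaining 80 packets each add one t_tx.
Total = (2+81-1)·t_tx + 2·t_prop = 82·0.0923077 + 2·0.00303483 = 7.575 ms.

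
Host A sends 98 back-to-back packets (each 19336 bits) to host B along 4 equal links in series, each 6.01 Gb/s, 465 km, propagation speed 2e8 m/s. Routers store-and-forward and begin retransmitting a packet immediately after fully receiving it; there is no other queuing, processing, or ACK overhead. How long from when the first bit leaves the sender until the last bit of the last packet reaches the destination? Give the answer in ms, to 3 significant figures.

9.62 ms

Per-hop transmission t_tx = L/R = 19336/6010000000 = 0.0032173 ms.
Per-hop propagation t_prop = 465000/200000000 = 2.325 ms.
Pipeline fill: first packet needs 4·t_tx to clear all hops; remaining 97 packets each add one t_tx.
Total = (4+98-1)·t_tx + 4·t_prop = 101·0.0032173 + 4·2.325 = 9.62 ms.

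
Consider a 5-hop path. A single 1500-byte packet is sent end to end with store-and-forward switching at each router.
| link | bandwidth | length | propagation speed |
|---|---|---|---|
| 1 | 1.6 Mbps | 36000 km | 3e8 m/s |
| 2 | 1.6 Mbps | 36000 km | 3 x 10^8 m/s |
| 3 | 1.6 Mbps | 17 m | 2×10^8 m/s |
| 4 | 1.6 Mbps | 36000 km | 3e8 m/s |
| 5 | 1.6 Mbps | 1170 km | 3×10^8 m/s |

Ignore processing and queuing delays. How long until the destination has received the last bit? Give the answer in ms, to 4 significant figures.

401.4 ms

L = 1500 × 8 = 12000 bits.
Transmission delay per hop = L/R = 12000/1600000 = 7.5 ms; 5 hops → 37.5 ms.
Propagation delays (d/s per hop): 120, 120, 8.5e-05, 120, 3.9 ms; sum = 363.9 ms.
End-to-end = 401.4 ms.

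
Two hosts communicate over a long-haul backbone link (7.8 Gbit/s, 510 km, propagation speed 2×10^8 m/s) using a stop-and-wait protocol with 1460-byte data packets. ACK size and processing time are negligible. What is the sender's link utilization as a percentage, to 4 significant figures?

0.02935 %

t_tx = L/R = 11680/7800000000 = 1.49744e-06 s.
t_prop = 510000/200000000 = 0.00255 s; RTT = 0.0051 s.
Cycle = t_tx + RTT = 0.0051015 s.
Utilization = t_tx / cycle = 1.49744e-06/0.0051015 = 0.02935 %.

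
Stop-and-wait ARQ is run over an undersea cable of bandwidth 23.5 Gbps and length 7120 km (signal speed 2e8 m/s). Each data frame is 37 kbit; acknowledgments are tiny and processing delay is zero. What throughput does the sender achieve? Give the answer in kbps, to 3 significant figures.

t_tx = L/R = 37000/23500000000 = 1.57447e-06 s.
t_prop = 7120000/200000000 = 0.0356 s; RTT = 0.0712 s.
Cycle = t_tx + RTT = 0.0712016 s.
Throughput = L / cycle = 37000 / 0.0712016 = 520 kbps.

520 kbps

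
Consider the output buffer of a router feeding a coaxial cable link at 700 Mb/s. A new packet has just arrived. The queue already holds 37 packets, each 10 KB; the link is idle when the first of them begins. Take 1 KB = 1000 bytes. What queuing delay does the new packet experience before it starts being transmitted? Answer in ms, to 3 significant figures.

Each queued packet: L/R = 80000/700000000 = 0.114286 ms.
37 queued → 4.22857 ms.
Queuing delay = 4.23 ms.

4.23 ms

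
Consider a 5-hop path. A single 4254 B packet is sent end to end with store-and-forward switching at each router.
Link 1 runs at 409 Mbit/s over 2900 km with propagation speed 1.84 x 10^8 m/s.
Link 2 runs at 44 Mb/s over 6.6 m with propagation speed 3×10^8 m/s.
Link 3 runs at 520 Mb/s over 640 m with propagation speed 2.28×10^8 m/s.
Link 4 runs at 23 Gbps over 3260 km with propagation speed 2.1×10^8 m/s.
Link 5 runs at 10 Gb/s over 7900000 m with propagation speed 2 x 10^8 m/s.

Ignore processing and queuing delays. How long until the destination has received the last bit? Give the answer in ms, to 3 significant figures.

71.7 ms

L = 4254 × 8 = 34032 bits.
Transmission delays (L/R per hop): 0.0832078, 0.773455, 0.0654462, 0.00147965, 0.0034032 ms; sum = 0.926991 ms.
Propagation delays (d/s per hop): 15.7609, 2.2e-05, 0.00280702, 15.5238, 39.5 ms; sum = 70.7875 ms.
End-to-end = 71.7 ms.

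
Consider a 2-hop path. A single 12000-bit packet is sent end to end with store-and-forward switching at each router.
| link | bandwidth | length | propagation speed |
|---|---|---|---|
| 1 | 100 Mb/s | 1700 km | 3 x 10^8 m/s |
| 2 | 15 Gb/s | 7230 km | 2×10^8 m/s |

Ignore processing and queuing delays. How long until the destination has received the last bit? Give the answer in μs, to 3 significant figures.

Transmission delays (L/R per hop): 120, 0.8 μs; sum = 120.8 μs.
Propagation delays (d/s per hop): 5666.67, 36150 μs; sum = 41816.7 μs.
End-to-end = 41900 μs.

41900 μs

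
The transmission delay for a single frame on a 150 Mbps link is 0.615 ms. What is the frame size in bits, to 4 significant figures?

92250 bits

L = R × t_tx = 150000000 b/s × 0.000615 s = 92250 bits.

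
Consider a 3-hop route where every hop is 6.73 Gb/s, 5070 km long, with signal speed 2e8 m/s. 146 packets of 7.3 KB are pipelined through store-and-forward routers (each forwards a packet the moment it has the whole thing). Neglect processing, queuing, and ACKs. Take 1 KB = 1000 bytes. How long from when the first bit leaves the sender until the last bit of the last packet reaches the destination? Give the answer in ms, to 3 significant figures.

77.3 ms

Per-hop transmission t_tx = L/R = 58400/6730000000 = 0.00867756 ms.
Per-hop propagation t_prop = 5070000/200000000 = 25.35 ms.
Pipeline fill: first packet needs 3·t_tx to clear all hops; remaining 145 packets each add one t_tx.
Total = (3+146-1)·t_tx + 3·t_prop = 148·0.00867756 + 3·25.35 = 77.3 ms.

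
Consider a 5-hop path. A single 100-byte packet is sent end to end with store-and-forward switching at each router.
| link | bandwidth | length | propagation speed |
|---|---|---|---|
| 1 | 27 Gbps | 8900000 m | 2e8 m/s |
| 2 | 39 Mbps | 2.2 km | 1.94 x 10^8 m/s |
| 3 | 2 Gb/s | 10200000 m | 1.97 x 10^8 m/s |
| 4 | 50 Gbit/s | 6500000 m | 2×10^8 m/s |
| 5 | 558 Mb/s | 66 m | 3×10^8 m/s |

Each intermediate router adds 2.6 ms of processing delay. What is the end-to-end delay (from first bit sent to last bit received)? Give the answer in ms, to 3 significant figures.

L = 100 × 8 = 800 bits.
Transmission delays (L/R per hop): 2.96296e-05, 0.0205128, 0.0004, 1.6e-05, 0.00143369 ms; sum = 0.0223921 ms.
Propagation delays (d/s per hop): 44.5, 0.0113402, 51.7766, 32.5, 0.00022 ms; sum = 128.788 ms.
Processing at 4 router(s): 4 × 2.6 ms = 10.4 ms.
End-to-end = 139 ms.

139 ms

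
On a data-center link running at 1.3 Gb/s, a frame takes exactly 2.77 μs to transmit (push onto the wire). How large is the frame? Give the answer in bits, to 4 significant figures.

3601 bits

L = R × t_tx = 1300000000 b/s × 2.77e-06 s = 3601 bits.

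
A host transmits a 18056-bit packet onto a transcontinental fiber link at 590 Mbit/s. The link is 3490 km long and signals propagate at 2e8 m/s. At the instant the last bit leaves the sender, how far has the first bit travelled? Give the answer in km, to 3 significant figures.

t_tx = L/R = 18056/590000000 = 3.06034e-05 s.
Distance = s × t_tx = 200000000 × 3.06034e-05 = 6.12 km.

6.12 km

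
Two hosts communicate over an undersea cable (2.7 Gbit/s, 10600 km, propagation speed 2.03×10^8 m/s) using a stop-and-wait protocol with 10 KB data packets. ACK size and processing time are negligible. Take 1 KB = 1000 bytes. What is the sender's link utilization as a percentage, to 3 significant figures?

t_tx = L/R = 80000/2700000000 = 2.96296e-05 s.
t_prop = 10600000/2.03e+08 = 0.0522167 s; RTT = 0.104433 s.
Cycle = t_tx + RTT = 0.104463 s.
Utilization = t_tx / cycle = 2.96296e-05/0.104463 = 0.0284 %.

0.0284 %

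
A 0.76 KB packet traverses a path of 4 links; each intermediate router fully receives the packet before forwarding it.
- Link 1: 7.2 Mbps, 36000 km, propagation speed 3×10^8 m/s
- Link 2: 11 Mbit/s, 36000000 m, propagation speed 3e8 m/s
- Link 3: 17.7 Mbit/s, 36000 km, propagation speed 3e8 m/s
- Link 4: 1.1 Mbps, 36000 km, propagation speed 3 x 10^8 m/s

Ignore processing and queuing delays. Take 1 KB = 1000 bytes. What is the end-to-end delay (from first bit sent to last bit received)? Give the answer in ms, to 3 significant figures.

487 ms

L = 6080 bits.
Transmission delays (L/R per hop): 0.844444, 0.552727, 0.343503, 5.52727 ms; sum = 7.26795 ms.
Propagation delays (d/s per hop): 120, 120, 120, 120 ms; sum = 480 ms.
End-to-end = 487 ms.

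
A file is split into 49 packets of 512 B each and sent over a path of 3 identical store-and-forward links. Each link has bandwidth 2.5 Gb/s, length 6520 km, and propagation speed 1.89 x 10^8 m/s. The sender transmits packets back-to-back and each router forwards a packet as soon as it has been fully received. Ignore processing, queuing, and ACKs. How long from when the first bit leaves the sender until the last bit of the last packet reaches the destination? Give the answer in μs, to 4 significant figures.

103600 μs

Per-hop transmission t_tx = L/R = 4096/2500000000 = 1.6384 μs.
Per-hop propagation t_prop = 6520000/189000000 = 34497.4 μs.
Pipeline fill: first packet needs 3·t_tx to clear all hops; remaining 48 packets each add one t_tx.
Total = (3+49-1)·t_tx + 3·t_prop = 51·1.6384 + 3·34497.4 = 103600 μs.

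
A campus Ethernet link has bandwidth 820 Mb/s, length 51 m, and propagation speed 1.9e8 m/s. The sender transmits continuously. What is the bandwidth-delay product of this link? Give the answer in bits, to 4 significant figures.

220.1 bits

Propagation delay = 51 / 190000000 = 2.68421e-07 s.
BDP = R × t_prop = 820000000 × 2.68421e-07 = 220.105 bits.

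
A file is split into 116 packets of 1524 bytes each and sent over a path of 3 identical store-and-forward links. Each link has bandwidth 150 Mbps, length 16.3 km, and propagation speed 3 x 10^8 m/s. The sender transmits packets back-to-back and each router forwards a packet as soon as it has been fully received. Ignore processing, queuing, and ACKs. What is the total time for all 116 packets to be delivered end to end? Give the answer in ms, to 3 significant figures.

9.75 ms

Per-hop transmission t_tx = L/R = 12192/150000000 = 0.08128 ms.
Per-hop propagation t_prop = 16300/300000000 = 0.0543333 ms.
Pipeline fill: first packet needs 3·t_tx to clear all hops; remaining 115 packets each add one t_tx.
Total = (3+116-1)·t_tx + 3·t_prop = 118·0.08128 + 3·0.0543333 = 9.75 ms.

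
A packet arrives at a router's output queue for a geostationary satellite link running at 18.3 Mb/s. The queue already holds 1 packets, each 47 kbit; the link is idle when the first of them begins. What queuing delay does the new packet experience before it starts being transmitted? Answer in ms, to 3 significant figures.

Each queued packet: L/R = 47000/18300000 = 2.56831 ms.
1 queued → 2.56831 ms.
Queuing delay = 2.57 ms.

2.57 ms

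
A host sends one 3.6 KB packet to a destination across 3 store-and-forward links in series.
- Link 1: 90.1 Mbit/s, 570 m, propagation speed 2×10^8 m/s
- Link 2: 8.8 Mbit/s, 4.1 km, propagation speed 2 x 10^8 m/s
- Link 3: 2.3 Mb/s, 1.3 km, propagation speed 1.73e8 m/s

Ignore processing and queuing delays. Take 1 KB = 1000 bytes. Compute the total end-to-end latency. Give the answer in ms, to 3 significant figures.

16.1 ms

L = 28800 bits.
Transmission delays (L/R per hop): 0.319645, 3.27273, 12.5217 ms; sum = 16.1141 ms.
Propagation delays (d/s per hop): 0.00285, 0.0205, 0.00751445 ms; sum = 0.0308645 ms.
End-to-end = 16.1 ms.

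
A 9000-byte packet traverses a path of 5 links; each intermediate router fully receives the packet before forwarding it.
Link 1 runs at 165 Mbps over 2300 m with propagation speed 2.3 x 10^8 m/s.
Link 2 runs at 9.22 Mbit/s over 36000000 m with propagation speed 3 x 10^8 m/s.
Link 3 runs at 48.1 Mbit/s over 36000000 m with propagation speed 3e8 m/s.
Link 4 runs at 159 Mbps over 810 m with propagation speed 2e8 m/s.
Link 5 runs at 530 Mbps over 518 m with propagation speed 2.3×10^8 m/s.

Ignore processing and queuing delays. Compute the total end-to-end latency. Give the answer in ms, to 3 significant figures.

L = 9000 × 8 = 72000 bits.
Transmission delays (L/R per hop): 0.436364, 7.80911, 1.49688, 0.45283, 0.135849 ms; sum = 10.331 ms.
Propagation delays (d/s per hop): 0.01, 120, 120, 0.00405, 0.00225217 ms; sum = 240.016 ms.
End-to-end = 250 ms.

250 ms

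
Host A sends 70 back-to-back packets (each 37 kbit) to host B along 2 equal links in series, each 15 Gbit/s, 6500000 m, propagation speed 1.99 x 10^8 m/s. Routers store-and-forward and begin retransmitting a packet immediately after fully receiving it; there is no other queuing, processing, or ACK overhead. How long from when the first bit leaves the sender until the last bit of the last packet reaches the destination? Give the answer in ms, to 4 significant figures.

Per-hop transmission t_tx = L/R = 37000/15000000000 = 0.00246667 ms.
Per-hop propagation t_prop = 6500000/199000000 = 32.6633 ms.
Pipeline fill: first packet needs 2·t_tx to clear all hops; remaining 69 packets each add one t_tx.
Total = (2+70-1)·t_tx + 2·t_prop = 71·0.00246667 + 2·32.6633 = 65.50 ms.

65.50 ms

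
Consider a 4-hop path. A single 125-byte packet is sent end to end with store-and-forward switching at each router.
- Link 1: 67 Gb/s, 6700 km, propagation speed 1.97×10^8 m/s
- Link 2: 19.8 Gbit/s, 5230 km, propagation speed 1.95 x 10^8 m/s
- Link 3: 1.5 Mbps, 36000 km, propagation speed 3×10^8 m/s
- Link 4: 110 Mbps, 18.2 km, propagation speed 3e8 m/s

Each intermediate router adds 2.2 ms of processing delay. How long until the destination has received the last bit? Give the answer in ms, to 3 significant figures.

188 ms

L = 125 × 8 = 1000 bits.
Transmission delays (L/R per hop): 1.49254e-05, 5.05051e-05, 0.666667, 0.00909091 ms; sum = 0.675823 ms.
Propagation delays (d/s per hop): 34.0102, 26.8205, 120, 0.0606667 ms; sum = 180.891 ms.
Processing at 3 router(s): 3 × 2.2 ms = 6.6 ms.
End-to-end = 188 ms.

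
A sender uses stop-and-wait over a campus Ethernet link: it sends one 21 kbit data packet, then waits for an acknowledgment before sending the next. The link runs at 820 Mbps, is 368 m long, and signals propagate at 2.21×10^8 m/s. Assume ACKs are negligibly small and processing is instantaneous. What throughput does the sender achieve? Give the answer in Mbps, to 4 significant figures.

t_tx = L/R = 21000/820000000 = 2.56098e-05 s.
t_prop = 368/221000000 = 1.66516e-06 s; RTT = 3.33032e-06 s.
Cycle = t_tx + RTT = 2.89401e-05 s.
Throughput = L / cycle = 21000 / 2.89401e-05 = 725.6 Mbps.

725.6 Mbps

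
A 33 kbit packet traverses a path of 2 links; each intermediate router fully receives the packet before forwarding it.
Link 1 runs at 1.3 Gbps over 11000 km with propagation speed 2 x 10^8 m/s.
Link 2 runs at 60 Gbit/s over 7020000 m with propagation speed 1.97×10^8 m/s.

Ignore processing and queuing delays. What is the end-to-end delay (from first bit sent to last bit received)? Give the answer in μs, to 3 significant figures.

L = 33000 bits.
Transmission delays (L/R per hop): 25.3846, 0.55 μs; sum = 25.9346 μs.
Propagation delays (d/s per hop): 55000, 35634.5 μs; sum = 90634.5 μs.
End-to-end = 90700 μs.

90700 μs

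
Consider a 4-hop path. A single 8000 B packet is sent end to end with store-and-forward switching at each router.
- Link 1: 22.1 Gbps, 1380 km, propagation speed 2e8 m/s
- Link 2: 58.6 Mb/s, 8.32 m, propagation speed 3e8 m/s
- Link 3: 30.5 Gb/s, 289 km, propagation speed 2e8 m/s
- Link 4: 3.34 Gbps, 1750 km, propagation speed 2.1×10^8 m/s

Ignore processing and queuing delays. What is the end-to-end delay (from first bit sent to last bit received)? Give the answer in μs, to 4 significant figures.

17790 μs

L = 8000 × 8 = 64000 bits.
Transmission delays (L/R per hop): 2.89593, 1092.15, 2.09836, 19.1617 μs; sum = 1116.31 μs.
Propagation delays (d/s per hop): 6900, 0.0277333, 1445, 8333.33 μs; sum = 16678.4 μs.
End-to-end = 17790 μs.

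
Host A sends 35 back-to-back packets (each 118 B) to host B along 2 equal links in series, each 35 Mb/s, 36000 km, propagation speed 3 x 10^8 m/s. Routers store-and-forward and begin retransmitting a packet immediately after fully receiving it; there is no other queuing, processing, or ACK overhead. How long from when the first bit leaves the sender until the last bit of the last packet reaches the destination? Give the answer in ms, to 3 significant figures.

Per-hop transmission t_tx = L/R = 944/35000000 = 0.0269714 ms.
Per-hop propagation t_prop = 36000000/300000000 = 120 ms.
Pipeline fill: first packet needs 2·t_tx to clear all hops; remaining 34 packets each add one t_tx.
Total = (2+35-1)·t_tx + 2·t_prop = 36·0.0269714 + 2·120 = 241 ms.

241 ms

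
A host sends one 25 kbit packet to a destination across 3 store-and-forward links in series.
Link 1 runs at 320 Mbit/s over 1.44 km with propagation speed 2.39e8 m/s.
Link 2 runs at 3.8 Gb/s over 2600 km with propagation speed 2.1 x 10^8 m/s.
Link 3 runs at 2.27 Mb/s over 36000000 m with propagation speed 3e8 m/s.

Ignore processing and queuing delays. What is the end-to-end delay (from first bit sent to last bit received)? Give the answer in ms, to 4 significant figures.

L = 25000 bits.
Transmission delays (L/R per hop): 0.078125, 0.00657895, 11.0132 ms; sum = 11.0979 ms.
Propagation delays (d/s per hop): 0.0060251, 12.381, 120 ms; sum = 132.387 ms.
End-to-end = 143.5 ms.

143.5 ms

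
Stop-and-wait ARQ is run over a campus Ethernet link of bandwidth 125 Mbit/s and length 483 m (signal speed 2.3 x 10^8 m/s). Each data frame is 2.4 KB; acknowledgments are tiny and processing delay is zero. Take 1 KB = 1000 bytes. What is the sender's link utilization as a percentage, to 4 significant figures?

97.34 %

t_tx = L/R = 19200/125000000 = 0.0001536 s.
t_prop = 483/2.3e+08 = 2.1e-06 s; RTT = 4.2e-06 s.
Cycle = t_tx + RTT = 0.0001578 s.
Utilization = t_tx / cycle = 0.0001536/0.0001578 = 97.34 %.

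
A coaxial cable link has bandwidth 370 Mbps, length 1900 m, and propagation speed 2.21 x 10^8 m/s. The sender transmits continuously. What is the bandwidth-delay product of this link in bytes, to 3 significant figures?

398 bytes

Propagation delay = 1900 / 221000000 = 8.59729e-06 s.
BDP = R × t_prop = 370000000 × 8.59729e-06 = 3181 bits.
In bytes: 3181/8 = 398 bytes.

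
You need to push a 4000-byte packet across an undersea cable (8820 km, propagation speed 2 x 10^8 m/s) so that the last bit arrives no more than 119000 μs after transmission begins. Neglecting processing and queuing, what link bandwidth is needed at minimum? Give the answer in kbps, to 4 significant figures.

427.2 kbps

L = 32000 bits.
Propagation delay = 8820000 / 200000000 = 44100 μs.
Transmission budget = 119000 − 44100 = 74900 μs.
R ≥ L / t_tx = 32000 bits / 0.0749 s = 427.2 kbps.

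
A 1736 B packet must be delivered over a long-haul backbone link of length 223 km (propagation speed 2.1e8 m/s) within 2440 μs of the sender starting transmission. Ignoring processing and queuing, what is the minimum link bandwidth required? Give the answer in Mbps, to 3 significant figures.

10.1 Mbps

L = 13888 bits.
Propagation delay = 223000 / 210000000 = 1061.9 μs.
Transmission budget = 2440 − 1061.9 = 1378.1 μs.
R ≥ L / t_tx = 13888 bits / 0.0013781 s = 10.1 Mbps.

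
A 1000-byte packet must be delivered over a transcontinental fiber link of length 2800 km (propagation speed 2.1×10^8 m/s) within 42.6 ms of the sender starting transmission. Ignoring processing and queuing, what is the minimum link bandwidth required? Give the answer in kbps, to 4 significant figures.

273.3 kbps

L = 8000 bits.
Propagation delay = 2800000 / 210000000 = 13.3333 ms.
Transmission budget = 42.6 − 13.3333 = 29.2667 ms.
R ≥ L / t_tx = 8000 bits / 0.0292667 s = 273.3 kbps.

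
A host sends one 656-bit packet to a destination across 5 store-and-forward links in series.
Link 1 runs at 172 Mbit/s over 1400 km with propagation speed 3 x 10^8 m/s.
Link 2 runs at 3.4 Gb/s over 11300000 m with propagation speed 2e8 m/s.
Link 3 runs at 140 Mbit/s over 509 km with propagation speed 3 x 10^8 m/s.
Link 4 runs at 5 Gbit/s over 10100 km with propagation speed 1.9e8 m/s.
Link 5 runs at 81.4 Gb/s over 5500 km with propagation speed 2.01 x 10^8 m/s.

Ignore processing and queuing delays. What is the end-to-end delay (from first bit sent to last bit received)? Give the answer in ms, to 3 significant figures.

143 ms

Transmission delays (L/R per hop): 0.00381395, 0.000192941, 0.00468571, 0.0001312, 8.05897e-06 ms; sum = 0.00883187 ms.
Propagation delays (d/s per hop): 4.66667, 56.5, 1.69667, 53.1579, 27.3632 ms; sum = 143.384 ms.
End-to-end = 143 ms.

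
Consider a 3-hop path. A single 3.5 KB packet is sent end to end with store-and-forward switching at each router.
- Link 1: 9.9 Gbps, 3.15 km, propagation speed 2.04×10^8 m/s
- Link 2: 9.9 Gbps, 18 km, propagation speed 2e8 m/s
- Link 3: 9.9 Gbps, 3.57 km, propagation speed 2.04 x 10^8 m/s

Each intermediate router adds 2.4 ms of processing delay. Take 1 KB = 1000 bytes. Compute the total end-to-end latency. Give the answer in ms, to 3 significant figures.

4.93 ms

L = 28000 bits.
Transmission delay per hop = L/R = 28000/9900000000 = 0.00282828 ms; 3 hops → 0.00848485 ms.
Propagation delays (d/s per hop): 0.0154412, 0.09, 0.0175 ms; sum = 0.122941 ms.
Processing at 2 router(s): 2 × 2.4 ms = 4.8 ms.
End-to-end = 4.93 ms.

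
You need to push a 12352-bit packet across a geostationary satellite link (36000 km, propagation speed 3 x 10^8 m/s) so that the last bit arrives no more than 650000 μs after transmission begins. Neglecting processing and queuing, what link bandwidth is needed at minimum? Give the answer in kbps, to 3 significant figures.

23.3 kbps

Propagation delay = 36000000 / 300000000 = 120000 μs.
Transmission budget = 650000 − 120000 = 530000 μs.
R ≥ L / t_tx = 12352 bits / 0.53 s = 23.3 kbps.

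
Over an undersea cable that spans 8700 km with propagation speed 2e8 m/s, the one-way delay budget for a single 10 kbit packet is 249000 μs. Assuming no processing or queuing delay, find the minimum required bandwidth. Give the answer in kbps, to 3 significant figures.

Propagation delay = 8700000 / 200000000 = 43500 μs.
Transmission budget = 249000 − 43500 = 205500 μs.
R ≥ L / t_tx = 10000 bits / 0.2055 s = 48.7 kbps.

48.7 kbps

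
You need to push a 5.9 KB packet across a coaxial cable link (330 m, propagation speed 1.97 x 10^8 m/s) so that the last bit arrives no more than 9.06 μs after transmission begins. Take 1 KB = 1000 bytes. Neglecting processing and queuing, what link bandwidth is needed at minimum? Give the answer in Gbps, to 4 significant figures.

L = 47200 bits.
Propagation delay = 330 / 197000000 = 1.67513 μs.
Transmission budget = 9.06 − 1.67513 = 7.38487 μs.
R ≥ L / t_tx = 47200 bits / 7.38487e-06 s = 6.391 Gbps.

6.391 Gbps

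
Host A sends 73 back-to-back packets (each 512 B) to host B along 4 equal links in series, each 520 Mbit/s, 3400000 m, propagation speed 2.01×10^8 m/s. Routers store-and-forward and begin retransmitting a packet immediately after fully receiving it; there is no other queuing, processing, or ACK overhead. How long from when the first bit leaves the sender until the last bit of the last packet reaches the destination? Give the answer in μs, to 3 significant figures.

68300 μs

Per-hop transmission t_tx = L/R = 4096/520000000 = 7.87692 μs.
Per-hop propagation t_prop = 3400000/2.01e+08 = 16915.4 μs.
Pipeline fill: first packet needs 4·t_tx to clear all hops; remaining 72 packets each add one t_tx.
Total = (4+73-1)·t_tx + 4·t_prop = 76·7.87692 + 4·16915.4 = 68300 μs.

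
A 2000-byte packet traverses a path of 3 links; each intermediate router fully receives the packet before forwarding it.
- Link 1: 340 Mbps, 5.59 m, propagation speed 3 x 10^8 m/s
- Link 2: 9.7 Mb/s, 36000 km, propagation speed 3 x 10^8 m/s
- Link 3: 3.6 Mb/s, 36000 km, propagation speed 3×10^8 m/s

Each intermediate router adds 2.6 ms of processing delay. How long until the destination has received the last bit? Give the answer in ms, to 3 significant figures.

L = 2000 × 8 = 16000 bits.
Transmission delays (L/R per hop): 0.0470588, 1.64948, 4.44444 ms; sum = 6.14099 ms.
Propagation delays (d/s per hop): 1.86333e-05, 120, 120 ms; sum = 240 ms.
Processing at 2 router(s): 2 × 2.6 ms = 5.2 ms.
End-to-end = 251 ms.

251 ms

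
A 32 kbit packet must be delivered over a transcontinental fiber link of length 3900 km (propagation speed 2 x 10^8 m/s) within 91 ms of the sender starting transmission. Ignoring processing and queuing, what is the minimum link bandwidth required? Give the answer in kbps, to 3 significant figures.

448 kbps

Propagation delay = 3900000 / 200000000 = 19.5 ms.
Transmission budget = 91 − 19.5 = 71.5 ms.
R ≥ L / t_tx = 32000 bits / 0.0715 s = 448 kbps.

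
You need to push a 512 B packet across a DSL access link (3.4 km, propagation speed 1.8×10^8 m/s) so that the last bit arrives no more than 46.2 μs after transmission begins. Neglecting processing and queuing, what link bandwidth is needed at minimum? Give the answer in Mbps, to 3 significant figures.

L = 4096 bits.
Propagation delay = 3400 / 180000000 = 18.8889 μs.
Transmission budget = 46.2 − 18.8889 = 27.3111 μs.
R ≥ L / t_tx = 4096 bits / 2.73111e-05 s = 150 Mbps.

150 Mbps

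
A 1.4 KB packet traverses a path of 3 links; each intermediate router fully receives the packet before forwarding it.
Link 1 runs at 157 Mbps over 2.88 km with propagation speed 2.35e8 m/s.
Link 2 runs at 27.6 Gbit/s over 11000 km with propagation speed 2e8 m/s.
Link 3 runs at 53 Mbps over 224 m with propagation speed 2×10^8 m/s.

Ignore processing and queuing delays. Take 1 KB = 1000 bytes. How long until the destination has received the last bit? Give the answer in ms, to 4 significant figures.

55.30 ms

L = 11200 bits.
Transmission delays (L/R per hop): 0.0713376, 0.000405797, 0.211321 ms; sum = 0.283064 ms.
Propagation delays (d/s per hop): 0.0122553, 55, 0.00112 ms; sum = 55.0134 ms.
End-to-end = 55.30 ms.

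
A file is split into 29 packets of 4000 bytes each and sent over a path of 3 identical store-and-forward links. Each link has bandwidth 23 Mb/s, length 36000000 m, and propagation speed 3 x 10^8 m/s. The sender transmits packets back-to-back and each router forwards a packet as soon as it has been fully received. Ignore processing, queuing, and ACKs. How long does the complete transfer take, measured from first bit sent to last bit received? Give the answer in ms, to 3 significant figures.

Per-hop transmission t_tx = L/R = 32000/23000000 = 1.3913 ms.
Per-hop propagation t_prop = 36000000/300000000 = 120 ms.
Pipeline fill: first packet needs 3·t_tx to clear all hops; remaining 28 packets each add one t_tx.
Total = (3+29-1)·t_tx + 3·t_prop = 31·1.3913 + 3·120 = 403 ms.

403 ms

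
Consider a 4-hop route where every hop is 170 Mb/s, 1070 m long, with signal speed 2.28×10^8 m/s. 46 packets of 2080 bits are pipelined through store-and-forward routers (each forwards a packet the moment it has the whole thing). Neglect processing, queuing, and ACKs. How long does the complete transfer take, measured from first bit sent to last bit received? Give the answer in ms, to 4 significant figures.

Per-hop transmission t_tx = L/R = 2080/170000000 = 0.0122353 ms.
Per-hop propagation t_prop = 1070/2.28e+08 = 0.00469298 ms.
Pipeline fill: first packet needs 4·t_tx to clear all hops; remaining 45 packets each add one t_tx.
Total = (4+46-1)·t_tx + 4·t_prop = 49·0.0122353 + 4·0.00469298 = 0.6183 ms.

0.6183 ms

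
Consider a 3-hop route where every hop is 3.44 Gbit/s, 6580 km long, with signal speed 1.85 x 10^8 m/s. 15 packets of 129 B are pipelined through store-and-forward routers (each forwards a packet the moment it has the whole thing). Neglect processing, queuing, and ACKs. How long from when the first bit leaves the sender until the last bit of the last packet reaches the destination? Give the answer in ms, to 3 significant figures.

Per-hop transmission t_tx = L/R = 1032/3440000000 = 0.0003 ms.
Per-hop propagation t_prop = 6580000/185000000 = 35.5676 ms.
Pipeline fill: first packet needs 3·t_tx to clear all hops; remaining 14 packets each add one t_tx.
Total = (3+15-1)·t_tx + 3·t_prop = 17·0.0003 + 3·35.5676 = 107 ms.

107 ms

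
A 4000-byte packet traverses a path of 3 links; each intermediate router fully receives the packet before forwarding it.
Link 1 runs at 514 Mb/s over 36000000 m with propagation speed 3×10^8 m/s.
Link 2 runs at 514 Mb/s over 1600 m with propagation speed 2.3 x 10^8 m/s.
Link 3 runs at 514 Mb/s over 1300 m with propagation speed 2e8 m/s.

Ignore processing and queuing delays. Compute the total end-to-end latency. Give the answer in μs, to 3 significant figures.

120000 μs

L = 4000 × 8 = 32000 bits.
Transmission delay per hop = L/R = 32000/514000000 = 62.2568 μs; 3 hops → 186.77 μs.
Propagation delays (d/s per hop): 120000, 6.95652, 6.5 μs; sum = 120013 μs.
End-to-end = 120000 μs.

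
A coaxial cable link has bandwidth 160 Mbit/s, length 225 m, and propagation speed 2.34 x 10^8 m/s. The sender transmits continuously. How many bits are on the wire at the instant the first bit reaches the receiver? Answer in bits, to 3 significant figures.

Propagation delay = 225 / 234000000 = 9.61538e-07 s.
BDP = R × t_prop = 160000000 × 9.61538e-07 = 153.846 bits.

154 bits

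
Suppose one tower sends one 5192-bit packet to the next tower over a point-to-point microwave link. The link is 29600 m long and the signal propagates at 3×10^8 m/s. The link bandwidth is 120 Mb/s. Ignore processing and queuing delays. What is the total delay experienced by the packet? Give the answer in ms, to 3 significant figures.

0.142 ms

Transmission delay = L/R = 5192 / 120000000 = 0.0432667 ms.
Propagation delay = d/s = 29600 m / 300000000 m/s = 0.0986667 ms.
Total = 0.142 ms.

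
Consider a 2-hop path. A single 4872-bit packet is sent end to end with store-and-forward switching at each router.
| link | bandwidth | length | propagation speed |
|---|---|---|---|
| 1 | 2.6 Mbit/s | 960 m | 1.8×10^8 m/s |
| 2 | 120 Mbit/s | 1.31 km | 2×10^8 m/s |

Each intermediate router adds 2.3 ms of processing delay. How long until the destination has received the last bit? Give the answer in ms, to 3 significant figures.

Transmission delays (L/R per hop): 1.87385, 0.0406 ms; sum = 1.91445 ms.
Propagation delays (d/s per hop): 0.00533333, 0.00655 ms; sum = 0.0118833 ms.
Processing at 1 router(s): 1 × 2.3 ms = 2.3 ms.
End-to-end = 4.23 ms.

4.23 ms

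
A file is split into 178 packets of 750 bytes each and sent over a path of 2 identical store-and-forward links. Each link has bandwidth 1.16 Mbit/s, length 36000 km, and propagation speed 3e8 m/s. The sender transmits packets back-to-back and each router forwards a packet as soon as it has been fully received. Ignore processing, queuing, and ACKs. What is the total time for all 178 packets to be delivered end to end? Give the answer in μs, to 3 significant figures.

Per-hop transmission t_tx = L/R = 6000/1160000 = 5172.41 μs.
Per-hop propagation t_prop = 36000000/300000000 = 120000 μs.
Pipeline fill: first packet needs 2·t_tx to clear all hops; remaining 177 packets each add one t_tx.
Total = (2+178-1)·t_tx + 2·t_prop = 179·5172.41 + 2·120000 = 1170000 μs.

1170000 μs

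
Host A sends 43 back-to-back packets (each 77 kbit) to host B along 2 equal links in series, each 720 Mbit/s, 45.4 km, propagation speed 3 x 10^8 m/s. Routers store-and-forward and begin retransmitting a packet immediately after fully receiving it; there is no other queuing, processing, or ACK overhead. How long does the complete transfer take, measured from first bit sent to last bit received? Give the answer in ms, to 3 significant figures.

Per-hop transmission t_tx = L/R = 77000/720000000 = 0.106944 ms.
Per-hop propagation t_prop = 45400/300000000 = 0.151333 ms.
Pipeline fill: first packet needs 2·t_tx to clear all hops; remaining 42 packets each add one t_tx.
Total = (2+43-1)·t_tx + 2·t_prop = 44·0.106944 + 2·0.151333 = 5.01 ms.

5.01 ms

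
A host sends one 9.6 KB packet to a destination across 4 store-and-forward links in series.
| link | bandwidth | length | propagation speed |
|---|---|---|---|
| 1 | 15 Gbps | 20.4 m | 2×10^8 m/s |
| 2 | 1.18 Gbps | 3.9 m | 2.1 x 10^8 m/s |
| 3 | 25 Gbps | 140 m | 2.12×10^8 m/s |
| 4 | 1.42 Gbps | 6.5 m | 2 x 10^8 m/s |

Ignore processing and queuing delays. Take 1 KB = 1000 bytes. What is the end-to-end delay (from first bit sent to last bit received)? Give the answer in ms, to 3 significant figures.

0.128 ms

L = 76800 bits.
Transmission delays (L/R per hop): 0.00512, 0.0650847, 0.003072, 0.0540845 ms; sum = 0.127361 ms.
Propagation delays (d/s per hop): 0.000102, 1.85714e-05, 0.000660377, 3.25e-05 ms; sum = 0.000813449 ms.
End-to-end = 0.128 ms.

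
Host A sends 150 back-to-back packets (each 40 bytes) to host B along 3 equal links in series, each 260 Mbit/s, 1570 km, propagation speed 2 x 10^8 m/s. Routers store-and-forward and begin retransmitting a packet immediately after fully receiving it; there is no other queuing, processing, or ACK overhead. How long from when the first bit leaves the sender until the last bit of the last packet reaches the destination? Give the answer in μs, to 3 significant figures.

23700 μs

Per-hop transmission t_tx = L/R = 320/260000000 = 1.23077 μs.
Per-hop propagation t_prop = 1570000/200000000 = 7850 μs.
Pipeline fill: first packet needs 3·t_tx to clear all hops; remaining 149 packets each add one t_tx.
Total = (3+150-1)·t_tx + 3·t_prop = 152·1.23077 + 3·7850 = 23700 μs.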